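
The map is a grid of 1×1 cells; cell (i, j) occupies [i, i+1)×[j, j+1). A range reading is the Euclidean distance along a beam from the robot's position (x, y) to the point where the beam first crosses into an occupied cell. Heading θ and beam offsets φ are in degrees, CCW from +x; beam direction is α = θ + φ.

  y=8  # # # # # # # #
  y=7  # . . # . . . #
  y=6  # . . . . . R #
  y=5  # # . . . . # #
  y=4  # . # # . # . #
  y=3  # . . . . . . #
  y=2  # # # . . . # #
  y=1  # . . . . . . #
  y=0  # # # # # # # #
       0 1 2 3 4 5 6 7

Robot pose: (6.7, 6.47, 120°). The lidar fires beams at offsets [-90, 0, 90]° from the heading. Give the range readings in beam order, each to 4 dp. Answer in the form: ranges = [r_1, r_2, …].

ranges = [0.3464, 1.7667, 3.1177]

beam 1: φ=-90°, α=30°
  d=(0.8660,0.5000)  start (6,6)  tX=0.3464 tY=1.0600  stride 1/|dx|=1.1547 1/|dy|=2.0000
    cross x-line → (7,6), t=0.3464 (wall)
  → r_1 = 0.3464
beam 2: φ=0°, α=120°
  d=(-0.5000,0.8660)  start (6,6)  tX=1.4000 tY=0.6120  stride 1/|dx|=2.0000 1/|dy|=1.1547
    cross y-line → (6,7), t=0.6120
    cross x-line → (5,7), t=1.4000
    cross y-line → (5,8), t=1.7667 (wall)
  → r_2 = 1.7667
beam 3: φ=90°, α=210°
  d=(-0.8660,-0.5000)  start (6,6)  tX=0.8083 tY=0.9400  stride 1/|dx|=1.1547 1/|dy|=2.0000
    cross x-line → (5,6), t=0.8083
    cross y-line → (5,5), t=0.9400
    cross x-line → (4,5), t=1.9630
    cross y-line → (4,4), t=2.9400
    cross x-line → (3,4), t=3.1177 (wall)
  → r_3 = 3.1177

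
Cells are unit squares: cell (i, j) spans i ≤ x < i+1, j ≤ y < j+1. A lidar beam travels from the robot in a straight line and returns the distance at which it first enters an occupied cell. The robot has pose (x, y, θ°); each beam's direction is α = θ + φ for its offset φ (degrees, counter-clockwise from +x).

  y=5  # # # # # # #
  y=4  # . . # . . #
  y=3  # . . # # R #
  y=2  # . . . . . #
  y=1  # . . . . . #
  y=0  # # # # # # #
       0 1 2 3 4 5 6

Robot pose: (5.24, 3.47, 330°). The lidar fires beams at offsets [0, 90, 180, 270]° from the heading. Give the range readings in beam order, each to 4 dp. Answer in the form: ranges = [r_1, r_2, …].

beam 1: φ=0°, α=330°
  cosα=0.8660 sinα=-0.5000 | (5,3) | tMaxX 0.8776 tMaxY 0.9400 | tΔX 1.1547 tΔY 2.0000
    t=0.8776 [x] (6,3) — stop
  → r_1 = 0.8776
beam 2: φ=90°, α=60°
  cosα=0.5000 sinα=0.8660 | (5,3) | tMaxX 1.5200 tMaxY 0.6120 | tΔX 2.0000 tΔY 1.1547
    t=0.6120 [y] (5,4)
    t=1.5200 [x] (6,4) — stop
  → r_2 = 1.5200
beam 3: φ=180°, α=150°
  cosα=-0.8660 sinα=0.5000 | (5,3) | tMaxX 0.2771 tMaxY 1.0600 | tΔX 1.1547 tΔY 2.0000
    t=0.2771 [x] (4,3) — stop
  → r_3 = 0.2771
beam 4: φ=270°, α=240°
  cosα=-0.5000 sinα=-0.8660 | (5,3) | tMaxX 0.4800 tMaxY 0.5427 | tΔX 2.0000 tΔY 1.1547
    t=0.4800 [x] (4,3) — stop
  → r_4 = 0.4800

ranges = [0.8776, 1.5200, 0.2771, 0.4800]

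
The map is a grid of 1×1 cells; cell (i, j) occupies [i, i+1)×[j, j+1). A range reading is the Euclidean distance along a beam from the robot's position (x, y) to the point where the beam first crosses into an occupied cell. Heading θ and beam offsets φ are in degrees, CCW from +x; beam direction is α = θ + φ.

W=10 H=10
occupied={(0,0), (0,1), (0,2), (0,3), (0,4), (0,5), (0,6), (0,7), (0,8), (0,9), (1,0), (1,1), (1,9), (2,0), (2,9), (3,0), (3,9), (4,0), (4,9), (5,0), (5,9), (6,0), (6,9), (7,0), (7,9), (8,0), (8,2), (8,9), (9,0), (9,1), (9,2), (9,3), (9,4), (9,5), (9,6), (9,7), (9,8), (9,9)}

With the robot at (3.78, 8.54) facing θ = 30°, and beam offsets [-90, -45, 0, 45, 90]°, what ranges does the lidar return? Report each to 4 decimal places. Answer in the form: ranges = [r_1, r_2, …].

beam 1: φ=-90°, α=300°
  cosα=0.5000 sinα=-0.8660 | (3,8) | tMaxX 0.4400 tMaxY 0.6235 | tΔX 2.0000 tΔY 1.1547
    t=0.4400 [x] (4,8)
    t=0.6235 [y] (4,7)
    t=1.7782 [y] (4,6)
    t=2.4400 [x] (5,6)
    t=2.9329 [y] (5,5)
    t=4.0876 [y] (5,4)
    t=4.4400 [x] (6,4)
    t=5.2423 [y] (6,3)
    t=6.3970 [y] (6,2)
    t=6.4400 [x] (7,2)
    t=7.5517 [y] (7,1)
    t=8.4400 [x] (8,1)
    t=8.7064 [y] (8,0) — stop
  → r_1 = 8.7064
beam 2: φ=-45°, α=345°
  cosα=0.9659 sinα=-0.2588 | (3,8) | tMaxX 0.2278 tMaxY 2.0864 | tΔX 1.0353 tΔY 3.8637
    t=0.2278 [x] (4,8)
    t=1.2630 [x] (5,8)
    t=2.0864 [y] (5,7)
    t=2.2983 [x] (6,7)
    t=3.3336 [x] (7,7)
    t=4.3689 [x] (8,7)
    t=5.4041 [x] (9,7) — stop
  → r_2 = 5.4041
beam 3: φ=0°, α=30°
  cosα=0.8660 sinα=0.5000 | (3,8) | tMaxX 0.2540 tMaxY 0.9200 | tΔX 1.1547 tΔY 2.0000
    t=0.2540 [x] (4,8)
    t=0.9200 [y] (4,9) — stop
  → r_3 = 0.9200
beam 4: φ=45°, α=75°
  cosα=0.2588 sinα=0.9659 | (3,8) | tMaxX 0.8500 tMaxY 0.4762 | tΔX 3.8637 tΔY 1.0353
    t=0.4762 [y] (3,9) — stop
  → r_4 = 0.4762
beam 5: φ=90°, α=120°
  cosα=-0.5000 sinα=0.8660 | (3,8) | tMaxX 1.5600 tMaxY 0.5312 | tΔX 2.0000 tΔY 1.1547
    t=0.5312 [y] (3,9) — stop
  → r_5 = 0.5312

ranges = [8.7064, 5.4041, 0.9200, 0.4762, 0.5312]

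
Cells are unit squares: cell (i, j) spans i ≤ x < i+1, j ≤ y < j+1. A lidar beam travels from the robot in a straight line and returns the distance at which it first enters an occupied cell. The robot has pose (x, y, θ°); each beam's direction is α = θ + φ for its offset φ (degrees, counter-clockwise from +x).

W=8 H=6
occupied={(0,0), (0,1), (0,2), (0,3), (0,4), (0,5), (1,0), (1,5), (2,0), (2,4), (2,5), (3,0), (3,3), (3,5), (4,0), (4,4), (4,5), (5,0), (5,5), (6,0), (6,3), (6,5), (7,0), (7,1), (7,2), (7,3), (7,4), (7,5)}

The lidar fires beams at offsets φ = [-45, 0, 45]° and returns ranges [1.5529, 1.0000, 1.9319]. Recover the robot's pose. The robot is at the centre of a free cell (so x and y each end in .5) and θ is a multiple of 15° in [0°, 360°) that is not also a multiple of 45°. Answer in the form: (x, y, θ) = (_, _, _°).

(x, y, θ) = (5.5, 2.5, 60°)

Enumerate (i+0.5, j+0.5, θ) over the 20 free cells and 16 admissible headings. For each, cast all 3 beams and compare to the given ranges.
  (5.5, 3.5, 345°): beam 1 = 2.8868 ≠ 1.5529 ✗
  (1.5, 3.5, 30°): beam 3 = 1.5529 ≠ 1.9319 ✗
  (5.5, 4.5, 15°): beam 1 = 1.0000 ≠ 1.5529 ✗
  (1.5, 4.5, 30°): beam 1 = 0.5176 ≠ 1.5529 ✗
  …
  (5.5, 2.5, 60°): r_1=1.5529, r_2=1.0000, r_3=1.9319 — all match ✓
Unique over the lattice → pose = (5.5, 2.5, 60°).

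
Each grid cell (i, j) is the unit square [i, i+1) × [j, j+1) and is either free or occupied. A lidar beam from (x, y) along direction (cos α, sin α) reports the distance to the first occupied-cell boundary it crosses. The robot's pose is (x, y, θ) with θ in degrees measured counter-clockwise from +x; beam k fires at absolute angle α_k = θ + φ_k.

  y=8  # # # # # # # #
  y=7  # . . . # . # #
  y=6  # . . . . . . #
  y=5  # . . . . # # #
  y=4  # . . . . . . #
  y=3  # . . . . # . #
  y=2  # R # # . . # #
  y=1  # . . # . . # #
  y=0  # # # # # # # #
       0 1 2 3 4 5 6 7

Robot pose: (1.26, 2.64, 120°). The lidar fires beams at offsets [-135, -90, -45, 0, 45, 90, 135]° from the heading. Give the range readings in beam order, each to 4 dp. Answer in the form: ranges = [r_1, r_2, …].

ranges = [0.7661, 4.7200, 5.5491, 0.5200, 0.2692, 0.3002, 1.0046]

beam 1: φ=-135°, α=345°
  cosα=0.9659 sinα=-0.2588 | (1,2) | tMaxX 0.7661 tMaxY 2.4728 | tΔX 1.0353 tΔY 3.8637
    t=0.7661 [x] (2,2) — stop
  → r_1 = 0.7661
beam 2: φ=-90°, α=30°
  cosα=0.8660 sinα=0.5000 | (1,2) | tMaxX 0.8545 tMaxY 0.7200 | tΔX 1.1547 tΔY 2.0000
    t=0.7200 [y] (1,3)
    t=0.8545 [x] (2,3)
    t=2.0092 [x] (3,3)
    t=2.7200 [y] (3,4)
    t=3.1639 [x] (4,4)
    t=4.3186 [x] (5,4)
    t=4.7200 [y] (5,5) — stop
  → r_2 = 4.7200
beam 3: φ=-45°, α=75°
  cosα=0.2588 sinα=0.9659 | (1,2) | tMaxX 2.8591 tMaxY 0.3727 | tΔX 3.8637 tΔY 1.0353
    t=0.3727 [y] (1,3)
    t=1.4080 [y] (1,4)
    t=2.4433 [y] (1,5)
    t=2.8591 [x] (2,5)
    t=3.4785 [y] (2,6)
    t=4.5138 [y] (2,7)
    t=5.5491 [y] (2,8) — stop
  → r_3 = 5.5491
beam 4: φ=0°, α=120°
  cosα=-0.5000 sinα=0.8660 | (1,2) | tMaxX 0.5200 tMaxY 0.4157 | tΔX 2.0000 tΔY 1.1547
    t=0.4157 [y] (1,3)
    t=0.5200 [x] (0,3) — stop
  → r_4 = 0.5200
beam 5: φ=45°, α=165°
  cosα=-0.9659 sinα=0.2588 | (1,2) | tMaxX 0.2692 tMaxY 1.3909 | tΔX 1.0353 tΔY 3.8637
    t=0.2692 [x] (0,2) — stop
  → r_5 = 0.2692
beam 6: φ=90°, α=210°
  cosα=-0.8660 sinα=-0.5000 | (1,2) | tMaxX 0.3002 tMaxY 1.2800 | tΔX 1.1547 tΔY 2.0000
    t=0.3002 [x] (0,2) — stop
  → r_6 = 0.3002
beam 7: φ=135°, α=255°
  cosα=-0.2588 sinα=-0.9659 | (1,2) | tMaxX 1.0046 tMaxY 0.6626 | tΔX 3.8637 tΔY 1.0353
    t=0.6626 [y] (1,1)
    t=1.0046 [x] (0,1) — stop
  → r_7 = 1.0046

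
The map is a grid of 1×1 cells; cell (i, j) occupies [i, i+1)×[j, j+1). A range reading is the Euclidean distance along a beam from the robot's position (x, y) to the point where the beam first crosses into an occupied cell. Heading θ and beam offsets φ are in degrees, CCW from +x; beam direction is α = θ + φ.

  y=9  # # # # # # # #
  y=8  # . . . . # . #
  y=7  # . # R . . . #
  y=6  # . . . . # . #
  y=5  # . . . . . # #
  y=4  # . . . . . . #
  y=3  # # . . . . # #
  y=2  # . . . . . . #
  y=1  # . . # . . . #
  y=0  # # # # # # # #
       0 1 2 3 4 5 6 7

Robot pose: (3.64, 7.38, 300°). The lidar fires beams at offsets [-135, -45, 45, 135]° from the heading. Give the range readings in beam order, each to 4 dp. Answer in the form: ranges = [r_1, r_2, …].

beam 1: φ=-135°, α=165°
  dir = (cos 165°, sin 165°) = (-0.9659, 0.2588); from cell (3,7)
  next x-line at t=0.6626, next y-line at t=2.3955; Δt_x=1.0353, Δt_y=3.8637
    x: enter (2,7) at t=0.6626 ← occupied
  → r_1 = 0.6626
beam 2: φ=-45°, α=255°
  dir = (cos 255°, sin 255°) = (-0.2588, -0.9659); from cell (3,7)
  next x-line at t=2.4728, next y-line at t=0.3934; Δt_x=3.8637, Δt_y=1.0353
    y: enter (3,6) at t=0.3934
    y: enter (3,5) at t=1.4287
    y: enter (3,4) at t=2.4640
    x: enter (2,4) at t=2.4728
    y: enter (2,3) at t=3.4992
    y: enter (2,2) at t=4.5345
    y: enter (2,1) at t=5.5698
    x: enter (1,1) at t=6.3365
    y: enter (1,0) at t=6.6051 ← occupied
  → r_2 = 6.6051
beam 3: φ=45°, α=345°
  dir = (cos 345°, sin 345°) = (0.9659, -0.2588); from cell (3,7)
  next x-line at t=0.3727, next y-line at t=1.4682; Δt_x=1.0353, Δt_y=3.8637
    x: enter (4,7) at t=0.3727
    x: enter (5,7) at t=1.4080
    y: enter (5,6) at t=1.4682 ← occupied
  → r_3 = 1.4682
beam 4: φ=135°, α=75°
  dir = (cos 75°, sin 75°) = (0.2588, 0.9659); from cell (3,7)
  next x-line at t=1.3909, next y-line at t=0.6419; Δt_x=3.8637, Δt_y=1.0353
    y: enter (3,8) at t=0.6419
    x: enter (4,8) at t=1.3909
    y: enter (4,9) at t=1.6771 ← occupied
  → r_4 = 1.6771

ranges = [0.6626, 6.6051, 1.4682, 1.6771]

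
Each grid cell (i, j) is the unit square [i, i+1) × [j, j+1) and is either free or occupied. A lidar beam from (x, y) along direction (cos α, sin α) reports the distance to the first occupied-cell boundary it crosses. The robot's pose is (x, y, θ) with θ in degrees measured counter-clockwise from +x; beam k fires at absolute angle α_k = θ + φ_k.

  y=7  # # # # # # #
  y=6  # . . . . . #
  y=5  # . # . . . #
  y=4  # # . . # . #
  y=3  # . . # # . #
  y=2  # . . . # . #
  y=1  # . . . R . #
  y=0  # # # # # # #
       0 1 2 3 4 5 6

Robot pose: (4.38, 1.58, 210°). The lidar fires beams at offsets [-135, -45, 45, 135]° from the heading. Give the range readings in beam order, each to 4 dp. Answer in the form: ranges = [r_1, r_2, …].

beam 1: φ=-135°, α=75°
  direction (0.2588, 0.9659); cell (4,1); t to first gridline: x 2.3955, y 0.4348 (then +3.8637 / +1.0353)
    (4,2) via y @ 0.4348  # hit
  → r_1 = 0.4348
beam 2: φ=-45°, α=165°
  direction (-0.9659, 0.2588); cell (4,1); t to first gridline: x 0.3934, y 1.6228 (then +1.0353 / +3.8637)
    (3,1) via x @ 0.3934
    (2,1) via x @ 1.4287
    (2,2) via y @ 1.6228
    (1,2) via x @ 2.4640
    (0,2) via x @ 3.4992  # hit
  → r_2 = 3.4992
beam 3: φ=45°, α=255°
  direction (-0.2588, -0.9659); cell (4,1); t to first gridline: x 1.4682, y 0.6005 (then +3.8637 / +1.0353)
    (4,0) via y @ 0.6005  # hit
  → r_3 = 0.6005
beam 4: φ=135°, α=345°
  direction (0.9659, -0.2588); cell (4,1); t to first gridline: x 0.6419, y 2.2409 (then +1.0353 / +3.8637)
    (5,1) via x @ 0.6419
    (6,1) via x @ 1.6771  # hit
  → r_4 = 1.6771

ranges = [0.4348, 3.4992, 0.6005, 1.6771]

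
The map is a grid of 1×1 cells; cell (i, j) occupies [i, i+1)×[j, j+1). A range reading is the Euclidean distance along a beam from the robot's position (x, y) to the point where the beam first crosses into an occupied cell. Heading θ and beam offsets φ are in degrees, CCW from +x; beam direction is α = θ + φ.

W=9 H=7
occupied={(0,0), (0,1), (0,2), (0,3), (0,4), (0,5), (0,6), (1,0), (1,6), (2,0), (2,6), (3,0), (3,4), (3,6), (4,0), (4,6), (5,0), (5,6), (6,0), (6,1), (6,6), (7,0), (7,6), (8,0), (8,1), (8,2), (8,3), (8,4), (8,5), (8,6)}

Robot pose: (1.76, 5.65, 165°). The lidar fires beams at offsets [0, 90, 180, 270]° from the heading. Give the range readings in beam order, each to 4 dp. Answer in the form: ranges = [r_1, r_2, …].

beam 1: φ=0°, α=165°
  d=(-0.9659,0.2588)  start (1,5)  tX=0.7868 tY=1.3523  stride 1/|dx|=1.0353 1/|dy|=3.8637
    cross x-line → (0,5), t=0.7868 (wall)
  → r_1 = 0.7868
beam 2: φ=90°, α=255°
  d=(-0.2588,-0.9659)  start (1,5)  tX=2.9364 tY=0.6729  stride 1/|dx|=3.8637 1/|dy|=1.0353
    cross y-line → (1,4), t=0.6729
    cross y-line → (1,3), t=1.7082
    cross y-line → (1,2), t=2.7435
    cross x-line → (0,2), t=2.9364 (wall)
  → r_2 = 2.9364
beam 3: φ=180°, α=345°
  d=(0.9659,-0.2588)  start (1,5)  tX=0.2485 tY=2.5114  stride 1/|dx|=1.0353 1/|dy|=3.8637
    cross x-line → (2,5), t=0.2485
    cross x-line → (3,5), t=1.2837
    cross x-line → (4,5), t=2.3190
    cross y-line → (4,4), t=2.5114
    cross x-line → (5,4), t=3.3543
    cross x-line → (6,4), t=4.3896
    cross x-line → (7,4), t=5.4248
    cross y-line → (7,3), t=6.3751
    cross x-line → (8,3), t=6.4601 (wall)
  → r_3 = 6.4601
beam 4: φ=270°, α=75°
  d=(0.2588,0.9659)  start (1,5)  tX=0.9273 tY=0.3623  stride 1/|dx|=3.8637 1/|dy|=1.0353
    cross y-line → (1,6), t=0.3623 (wall)
  → r_4 = 0.3623

ranges = [0.7868, 2.9364, 6.4601, 0.3623]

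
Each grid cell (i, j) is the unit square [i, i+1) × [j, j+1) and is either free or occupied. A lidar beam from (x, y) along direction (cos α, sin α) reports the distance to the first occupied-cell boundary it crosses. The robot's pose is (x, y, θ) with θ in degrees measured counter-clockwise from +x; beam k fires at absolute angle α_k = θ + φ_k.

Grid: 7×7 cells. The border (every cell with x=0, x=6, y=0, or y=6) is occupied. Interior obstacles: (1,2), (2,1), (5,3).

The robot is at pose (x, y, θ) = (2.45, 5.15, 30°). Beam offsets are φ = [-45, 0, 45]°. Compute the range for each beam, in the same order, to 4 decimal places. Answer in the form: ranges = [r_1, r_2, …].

beam 1: φ=-45°, α=345°
  direction (0.9659, -0.2588); cell (2,5); t to first gridline: x 0.5694, y 0.5796 (then +1.0353 / +3.8637)
    (3,5) via x @ 0.5694
    (3,4) via y @ 0.5796
    (4,4) via x @ 1.6047
    (5,4) via x @ 2.6400
    (6,4) via x @ 3.6752  # hit
  → r_1 = 3.6752
beam 2: φ=0°, α=30°
  direction (0.8660, 0.5000); cell (2,5); t to first gridline: x 0.6351, y 1.7000 (then +1.1547 / +2.0000)
    (3,5) via x @ 0.6351
    (3,6) via y @ 1.7000  # hit
  → r_2 = 1.7000
beam 3: φ=45°, α=75°
  direction (0.2588, 0.9659); cell (2,5); t to first gridline: x 2.1250, y 0.8800 (then +3.8637 / +1.0353)
    (2,6) via y @ 0.8800  # hit
  → r_3 = 0.8800

ranges = [3.6752, 1.7000, 0.8800]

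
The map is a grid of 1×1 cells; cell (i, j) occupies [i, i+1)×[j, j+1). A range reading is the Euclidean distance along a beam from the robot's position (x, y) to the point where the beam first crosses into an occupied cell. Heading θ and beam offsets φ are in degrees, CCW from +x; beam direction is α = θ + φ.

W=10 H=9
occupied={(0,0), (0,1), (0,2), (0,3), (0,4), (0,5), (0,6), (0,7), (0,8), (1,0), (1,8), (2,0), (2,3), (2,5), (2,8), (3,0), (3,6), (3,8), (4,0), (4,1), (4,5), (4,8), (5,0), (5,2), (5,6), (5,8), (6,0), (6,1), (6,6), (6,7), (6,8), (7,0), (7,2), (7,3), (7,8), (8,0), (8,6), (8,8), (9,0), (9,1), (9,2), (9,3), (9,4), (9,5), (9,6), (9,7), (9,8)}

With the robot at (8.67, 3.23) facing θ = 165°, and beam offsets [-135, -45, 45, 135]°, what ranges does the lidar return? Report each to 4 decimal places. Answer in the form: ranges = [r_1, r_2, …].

beam 1: φ=-135°, α=30°
  direction (0.8660, 0.5000); cell (8,3); t to first gridline: x 0.3811, y 1.5400 (then +1.1547 / +2.0000)
    (9,3) via x @ 0.3811  # hit
  → r_1 = 0.3811
beam 2: φ=-45°, α=120°
  direction (-0.5000, 0.8660); cell (8,3); t to first gridline: x 1.3400, y 0.8891 (then +2.0000 / +1.1547)
    (8,4) via y @ 0.8891
    (7,4) via x @ 1.3400
    (7,5) via y @ 2.0438
    (7,6) via y @ 3.1985
    (6,6) via x @ 3.3400  # hit
  → r_2 = 3.3400
beam 3: φ=45°, α=210°
  direction (-0.8660, -0.5000); cell (8,3); t to first gridline: x 0.7736, y 0.4600 (then +1.1547 / +2.0000)
    (8,2) via y @ 0.4600
    (7,2) via x @ 0.7736  # hit
  → r_3 = 0.7736
beam 4: φ=135°, α=300°
  direction (0.5000, -0.8660); cell (8,3); t to first gridline: x 0.6600, y 0.2656 (then +2.0000 / +1.1547)
    (8,2) via y @ 0.2656
    (9,2) via x @ 0.6600  # hit
  → r_4 = 0.6600

ranges = [0.3811, 3.3400, 0.7736, 0.6600]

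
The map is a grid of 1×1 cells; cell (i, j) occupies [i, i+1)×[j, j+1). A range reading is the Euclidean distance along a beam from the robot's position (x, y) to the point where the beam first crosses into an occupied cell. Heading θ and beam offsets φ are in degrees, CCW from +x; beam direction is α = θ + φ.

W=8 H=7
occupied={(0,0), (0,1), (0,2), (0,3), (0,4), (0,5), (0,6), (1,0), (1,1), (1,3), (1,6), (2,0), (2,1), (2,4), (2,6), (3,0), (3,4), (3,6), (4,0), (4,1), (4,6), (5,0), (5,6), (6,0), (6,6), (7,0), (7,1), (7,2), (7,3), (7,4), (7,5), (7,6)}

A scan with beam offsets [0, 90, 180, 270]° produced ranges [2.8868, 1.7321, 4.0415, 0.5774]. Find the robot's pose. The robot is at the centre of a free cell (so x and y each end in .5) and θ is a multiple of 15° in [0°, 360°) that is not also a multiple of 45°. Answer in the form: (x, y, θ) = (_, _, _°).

(x, y, θ) = (3.5, 3.5, 210°)

Enumerate (i+0.5, j+0.5, θ) over the 24 free cells and 16 admissible headings. For each, cast all 4 beams and compare to the given ranges.
  (3.5, 3.5, 195°): beam 1 = 1.5529 ≠ 2.8868 ✗
  (4.5, 4.5, 30°): beam 3 = 0.5774 ≠ 4.0415 ✗
  (5.5, 2.5, 15°): beam 1 = 1.5529 ≠ 2.8868 ✗
  (6.5, 5.5, 105°): beam 1 = 0.5176 ≠ 2.8868 ✗
  (5.5, 1.5, 150°): beam 1 = 0.5774 ≠ 2.8868 ✗
  …
  (3.5, 3.5, 210°): r_1=2.8868, r_2=1.7321, r_3=4.0415, r_4=0.5774 — all match ✓
Only this pose fits every beam.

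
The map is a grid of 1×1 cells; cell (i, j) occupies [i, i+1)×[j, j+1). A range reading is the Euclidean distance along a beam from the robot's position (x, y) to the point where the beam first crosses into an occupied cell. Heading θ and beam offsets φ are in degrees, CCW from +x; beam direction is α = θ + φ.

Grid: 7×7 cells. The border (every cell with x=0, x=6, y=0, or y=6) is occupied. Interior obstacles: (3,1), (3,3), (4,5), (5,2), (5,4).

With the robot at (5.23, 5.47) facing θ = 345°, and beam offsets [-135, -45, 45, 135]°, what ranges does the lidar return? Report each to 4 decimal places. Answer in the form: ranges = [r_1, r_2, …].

ranges = [0.2656, 0.5427, 0.8891, 0.4600]

beam 1: φ=-135°, α=210°
  d=(-0.8660,-0.5000)  start (5,5)  tX=0.2656 tY=0.9400  stride 1/|dx|=1.1547 1/|dy|=2.0000
    cross x-line → (4,5), t=0.2656 (wall)
  → r_1 = 0.2656
beam 2: φ=-45°, α=300°
  d=(0.5000,-0.8660)  start (5,5)  tX=1.5400 tY=0.5427  stride 1/|dx|=2.0000 1/|dy|=1.1547
    cross y-line → (5,4), t=0.5427 (wall)
  → r_2 = 0.5427
beam 3: φ=45°, α=30°
  d=(0.8660,0.5000)  start (5,5)  tX=0.8891 tY=1.0600  stride 1/|dx|=1.1547 1/|dy|=2.0000
    cross x-line → (6,5), t=0.8891 (wall)
  → r_3 = 0.8891
beam 4: φ=135°, α=120°
  d=(-0.5000,0.8660)  start (5,5)  tX=0.4600 tY=0.6120  stride 1/|dx|=2.0000 1/|dy|=1.1547
    cross x-line → (4,5), t=0.4600 (wall)
  → r_4 = 0.4600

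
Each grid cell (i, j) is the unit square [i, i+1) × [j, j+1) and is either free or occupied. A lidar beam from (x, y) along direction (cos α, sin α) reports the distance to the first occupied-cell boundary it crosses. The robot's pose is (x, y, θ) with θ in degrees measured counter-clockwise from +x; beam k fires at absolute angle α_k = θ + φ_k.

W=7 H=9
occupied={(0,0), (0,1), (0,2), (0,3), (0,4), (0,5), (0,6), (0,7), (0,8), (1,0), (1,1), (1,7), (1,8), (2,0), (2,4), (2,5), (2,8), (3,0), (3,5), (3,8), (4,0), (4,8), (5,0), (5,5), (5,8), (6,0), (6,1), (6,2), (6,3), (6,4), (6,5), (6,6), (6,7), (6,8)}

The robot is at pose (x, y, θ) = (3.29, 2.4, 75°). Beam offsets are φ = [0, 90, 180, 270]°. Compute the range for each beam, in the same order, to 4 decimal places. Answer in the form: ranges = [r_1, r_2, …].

ranges = [2.6917, 2.3708, 1.4494, 2.8056]

beam 1: φ=0°, α=75°
  dir = (cos 75°, sin 75°) = (0.2588, 0.9659); from cell (3,2)
  next x-line at t=2.7432, next y-line at t=0.6212; Δt_x=3.8637, Δt_y=1.0353
    y: enter (3,3) at t=0.6212
    y: enter (3,4) at t=1.6564
    y: enter (3,5) at t=2.6917 ← occupied
  → r_1 = 2.6917
beam 2: φ=90°, α=165°
  dir = (cos 165°, sin 165°) = (-0.9659, 0.2588); from cell (3,2)
  next x-line at t=0.3002, next y-line at t=2.3182; Δt_x=1.0353, Δt_y=3.8637
    x: enter (2,2) at t=0.3002
    x: enter (1,2) at t=1.3355
    y: enter (1,3) at t=2.3182
    x: enter (0,3) at t=2.3708 ← occupied
  → r_2 = 2.3708
beam 3: φ=180°, α=255°
  dir = (cos 255°, sin 255°) = (-0.2588, -0.9659); from cell (3,2)
  next x-line at t=1.1205, next y-line at t=0.4141; Δt_x=3.8637, Δt_y=1.0353
    y: enter (3,1) at t=0.4141
    x: enter (2,1) at t=1.1205
    y: enter (2,0) at t=1.4494 ← occupied
  → r_3 = 1.4494
beam 4: φ=270°, α=345°
  dir = (cos 345°, sin 345°) = (0.9659, -0.2588); from cell (3,2)
  next x-line at t=0.7350, next y-line at t=1.5455; Δt_x=1.0353, Δt_y=3.8637
    x: enter (4,2) at t=0.7350
    y: enter (4,1) at t=1.5455
    x: enter (5,1) at t=1.7703
    x: enter (6,1) at t=2.8056 ← occupied
  → r_4 = 2.8056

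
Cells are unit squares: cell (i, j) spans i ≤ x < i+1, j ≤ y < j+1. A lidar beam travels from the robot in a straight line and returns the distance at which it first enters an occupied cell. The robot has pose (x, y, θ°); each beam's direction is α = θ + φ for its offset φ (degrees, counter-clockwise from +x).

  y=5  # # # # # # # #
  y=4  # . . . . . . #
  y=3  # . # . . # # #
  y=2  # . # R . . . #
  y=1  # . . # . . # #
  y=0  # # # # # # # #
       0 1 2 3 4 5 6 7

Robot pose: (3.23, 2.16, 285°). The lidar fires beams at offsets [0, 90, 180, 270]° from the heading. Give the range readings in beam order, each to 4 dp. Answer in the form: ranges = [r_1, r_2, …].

beam 1: φ=0°, α=285°
  direction (0.2588, -0.9659); cell (3,2); t to first gridline: x 2.9751, y 0.1656 (then +3.8637 / +1.0353)
    (3,1) via y @ 0.1656  # hit
  → r_1 = 0.1656
beam 2: φ=90°, α=15°
  direction (0.9659, 0.2588); cell (3,2); t to first gridline: x 0.7972, y 3.2455 (then +1.0353 / +3.8637)
    (4,2) via x @ 0.7972
    (5,2) via x @ 1.8324
    (6,2) via x @ 2.8677
    (6,3) via y @ 3.2455  # hit
  → r_2 = 3.2455
beam 3: φ=180°, α=105°
  direction (-0.2588, 0.9659); cell (3,2); t to first gridline: x 0.8887, y 0.8696 (then +3.8637 / +1.0353)
    (3,3) via y @ 0.8696
    (2,3) via x @ 0.8887  # hit
  → r_3 = 0.8887
beam 4: φ=270°, α=195°
  direction (-0.9659, -0.2588); cell (3,2); t to first gridline: x 0.2381, y 0.6182 (then +1.0353 / +3.8637)
    (2,2) via x @ 0.2381  # hit
  → r_4 = 0.2381

ranges = [0.1656, 3.2455, 0.8887, 0.2381]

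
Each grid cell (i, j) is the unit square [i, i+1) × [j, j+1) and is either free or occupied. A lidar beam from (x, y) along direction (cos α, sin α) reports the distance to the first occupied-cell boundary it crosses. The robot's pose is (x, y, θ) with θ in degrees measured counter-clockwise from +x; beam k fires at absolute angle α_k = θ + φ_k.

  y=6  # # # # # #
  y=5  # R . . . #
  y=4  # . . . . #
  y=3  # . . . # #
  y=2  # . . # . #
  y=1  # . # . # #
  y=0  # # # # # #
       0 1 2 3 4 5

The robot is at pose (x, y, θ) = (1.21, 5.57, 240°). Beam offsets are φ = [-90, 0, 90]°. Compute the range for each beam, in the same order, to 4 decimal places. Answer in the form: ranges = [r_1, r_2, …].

ranges = [0.2425, 0.4200, 3.2216]

beam 1: φ=-90°, α=150°
  cosα=-0.8660 sinα=0.5000 | (1,5) | tMaxX 0.2425 tMaxY 0.8600 | tΔX 1.1547 tΔY 2.0000
    t=0.2425 [x] (0,5) — stop
  → r_1 = 0.2425
beam 2: φ=0°, α=240°
  cosα=-0.5000 sinα=-0.8660 | (1,5) | tMaxX 0.4200 tMaxY 0.6582 | tΔX 2.0000 tΔY 1.1547
    t=0.4200 [x] (0,5) — stop
  → r_2 = 0.4200
beam 3: φ=90°, α=330°
  cosα=0.8660 sinα=-0.5000 | (1,5) | tMaxX 0.9122 tMaxY 1.1400 | tΔX 1.1547 tΔY 2.0000
    t=0.9122 [x] (2,5)
    t=1.1400 [y] (2,4)
    t=2.0669 [x] (3,4)
    t=3.1400 [y] (3,3)
    t=3.2216 [x] (4,3) — stop
  → r_3 = 3.2216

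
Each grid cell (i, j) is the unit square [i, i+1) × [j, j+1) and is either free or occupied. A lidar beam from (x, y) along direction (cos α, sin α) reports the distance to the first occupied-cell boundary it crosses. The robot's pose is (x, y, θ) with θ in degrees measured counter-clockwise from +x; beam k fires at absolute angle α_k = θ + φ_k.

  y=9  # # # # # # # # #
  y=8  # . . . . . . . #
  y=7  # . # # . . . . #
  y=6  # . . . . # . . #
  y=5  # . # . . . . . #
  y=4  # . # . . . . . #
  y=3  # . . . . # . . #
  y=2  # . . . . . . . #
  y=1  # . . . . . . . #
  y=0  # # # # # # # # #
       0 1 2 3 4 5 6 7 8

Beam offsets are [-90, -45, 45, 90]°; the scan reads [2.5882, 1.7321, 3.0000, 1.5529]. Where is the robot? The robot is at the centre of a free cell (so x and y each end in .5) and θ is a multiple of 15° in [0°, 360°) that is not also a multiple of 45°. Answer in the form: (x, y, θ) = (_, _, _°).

The pose lattice has 50·16 = 800 candidates. Test each by forward raycasting.
  (6.5, 5.5, 30°): beam 1 = 3.0000 ≠ 2.5882 ✗
  (1.5, 4.5, 15°): beam 1 = 3.6235 ≠ 2.5882 ✗
  (7.5, 6.5, 150°): beam 1 = 1.0000 ≠ 2.5882 ✗
  (3.5, 1.5, 285°): beam 1 = 1.9319 ≠ 2.5882 ✗
  …
  (5.5, 7.5, 105°): r_1=2.5882, r_2=1.7321, r_3=3.0000, r_4=1.5529 — all match ✓
Unique over the lattice → pose = (5.5, 7.5, 105°).

(x, y, θ) = (5.5, 7.5, 105°)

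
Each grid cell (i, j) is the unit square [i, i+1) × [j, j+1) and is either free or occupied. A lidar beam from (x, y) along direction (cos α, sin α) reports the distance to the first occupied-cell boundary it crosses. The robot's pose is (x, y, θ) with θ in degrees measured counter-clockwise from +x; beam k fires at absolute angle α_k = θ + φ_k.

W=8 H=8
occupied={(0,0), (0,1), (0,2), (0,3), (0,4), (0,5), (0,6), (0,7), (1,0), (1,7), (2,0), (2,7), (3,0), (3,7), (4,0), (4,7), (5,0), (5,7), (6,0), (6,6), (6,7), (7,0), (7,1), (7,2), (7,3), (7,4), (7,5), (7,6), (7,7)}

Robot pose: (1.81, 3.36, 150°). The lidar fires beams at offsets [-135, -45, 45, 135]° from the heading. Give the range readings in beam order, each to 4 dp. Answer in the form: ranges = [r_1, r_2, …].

ranges = [5.3731, 3.1296, 0.8386, 2.4433]

beam 1: φ=-135°, α=15°
  d=(0.9659,0.2588)  start (1,3)  tX=0.1967 tY=2.4728  stride 1/|dx|=1.0353 1/|dy|=3.8637
    cross x-line → (2,3), t=0.1967
    cross x-line → (3,3), t=1.2320
    cross x-line → (4,3), t=2.2673
    cross y-line → (4,4), t=2.4728
    cross x-line → (5,4), t=3.3025
    cross x-line → (6,4), t=4.3378
    cross x-line → (7,4), t=5.3731 (wall)
  → r_1 = 5.3731
beam 2: φ=-45°, α=105°
  d=(-0.2588,0.9659)  start (1,3)  tX=3.1296 tY=0.6626  stride 1/|dx|=3.8637 1/|dy|=1.0353
    cross y-line → (1,4), t=0.6626
    cross y-line → (1,5), t=1.6979
    cross y-line → (1,6), t=2.7331
    cross x-line → (0,6), t=3.1296 (wall)
  → r_2 = 3.1296
beam 3: φ=45°, α=195°
  d=(-0.9659,-0.2588)  start (1,3)  tX=0.8386 tY=1.3909  stride 1/|dx|=1.0353 1/|dy|=3.8637
    cross x-line → (0,3), t=0.8386 (wall)
  → r_3 = 0.8386
beam 4: φ=135°, α=285°
  d=(0.2588,-0.9659)  start (1,3)  tX=0.7341 tY=0.3727  stride 1/|dx|=3.8637 1/|dy|=1.0353
    cross y-line → (1,2), t=0.3727
    cross x-line → (2,2), t=0.7341
    cross y-line → (2,1), t=1.4080
    cross y-line → (2,0), t=2.4433 (wall)
  → r_4 = 2.4433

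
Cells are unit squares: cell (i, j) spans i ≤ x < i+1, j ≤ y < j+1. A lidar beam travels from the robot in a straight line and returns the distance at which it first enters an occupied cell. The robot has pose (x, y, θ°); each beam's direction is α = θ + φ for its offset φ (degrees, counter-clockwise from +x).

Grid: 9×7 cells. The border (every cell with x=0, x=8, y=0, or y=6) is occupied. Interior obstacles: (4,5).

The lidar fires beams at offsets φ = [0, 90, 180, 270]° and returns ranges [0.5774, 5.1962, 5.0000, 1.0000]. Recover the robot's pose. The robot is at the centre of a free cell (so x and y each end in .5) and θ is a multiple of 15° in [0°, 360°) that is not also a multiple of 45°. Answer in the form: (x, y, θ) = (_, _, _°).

(x, y, θ) = (3.5, 1.5, 300°)

Candidates: 34 free-cell centres × 16 headings = 544 poses. Raycast each; keep the one whose scan matches to 4 dp.
  (3.5, 5.5, 75°): beam 1 = 0.5176 ≠ 0.5774 ✗
  (6.5, 4.5, 285°): beam 1 = 3.6235 ≠ 0.5774 ✗
  (5.5, 5.5, 75°): beam 1 = 0.5176 ≠ 0.5774 ✗
  (4.5, 4.5, 15°): beam 1 = 3.6235 ≠ 0.5774 ✗
  …
  (3.5, 1.5, 300°): r_1=0.5774, r_2=5.1962, r_3=5.0000, r_4=1.0000 — all match ✓
Only this pose fits every beam.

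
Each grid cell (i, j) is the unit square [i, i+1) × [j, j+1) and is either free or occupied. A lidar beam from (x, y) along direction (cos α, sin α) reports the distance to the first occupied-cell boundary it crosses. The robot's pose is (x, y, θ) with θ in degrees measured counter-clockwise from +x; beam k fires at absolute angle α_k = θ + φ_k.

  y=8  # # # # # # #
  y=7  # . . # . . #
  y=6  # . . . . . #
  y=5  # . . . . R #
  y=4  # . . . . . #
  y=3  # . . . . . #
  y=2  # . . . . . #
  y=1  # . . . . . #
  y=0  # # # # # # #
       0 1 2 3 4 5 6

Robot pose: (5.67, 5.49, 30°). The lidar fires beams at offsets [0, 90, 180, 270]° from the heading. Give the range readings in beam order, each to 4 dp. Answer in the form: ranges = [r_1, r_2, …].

ranges = [0.3811, 2.8983, 5.3925, 0.6600]

beam 1: φ=0°, α=30°
  cosα=0.8660 sinα=0.5000 | (5,5) | tMaxX 0.3811 tMaxY 1.0200 | tΔX 1.1547 tΔY 2.0000
    t=0.3811 [x] (6,5) — stop
  → r_1 = 0.3811
beam 2: φ=90°, α=120°
  cosα=-0.5000 sinα=0.8660 | (5,5) | tMaxX 1.3400 tMaxY 0.5889 | tΔX 2.0000 tΔY 1.1547
    t=0.5889 [y] (5,6)
    t=1.3400 [x] (4,6)
    t=1.7436 [y] (4,7)
    t=2.8983 [y] (4,8) — stop
  → r_2 = 2.8983
beam 3: φ=180°, α=210°
  cosα=-0.8660 sinα=-0.5000 | (5,5) | tMaxX 0.7736 tMaxY 0.9800 | tΔX 1.1547 tΔY 2.0000
    t=0.7736 [x] (4,5)
    t=0.9800 [y] (4,4)
    t=1.9283 [x] (3,4)
    t=2.9800 [y] (3,3)
    t=3.0831 [x] (2,3)
    t=4.2378 [x] (1,3)
    t=4.9800 [y] (1,2)
    t=5.3925 [x] (0,2) — stop
  → r_3 = 5.3925
beam 4: φ=270°, α=300°
  cosα=0.5000 sinα=-0.8660 | (5,5) | tMaxX 0.6600 tMaxY 0.5658 | tΔX 2.0000 tΔY 1.1547
    t=0.5658 [y] (5,4)
    t=0.6600 [x] (6,4) — stop
  → r_4 = 0.6600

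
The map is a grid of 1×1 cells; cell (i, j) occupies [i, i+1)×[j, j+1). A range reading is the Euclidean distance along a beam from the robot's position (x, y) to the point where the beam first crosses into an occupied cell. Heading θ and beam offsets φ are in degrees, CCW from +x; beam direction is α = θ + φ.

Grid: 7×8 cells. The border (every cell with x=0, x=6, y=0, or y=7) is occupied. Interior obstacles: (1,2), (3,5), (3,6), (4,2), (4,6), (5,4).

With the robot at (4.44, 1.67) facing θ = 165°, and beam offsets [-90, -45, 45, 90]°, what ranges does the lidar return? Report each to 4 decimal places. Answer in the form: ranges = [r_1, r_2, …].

beam 1: φ=-90°, α=75°
  cosα=0.2588 sinα=0.9659 | (4,1) | tMaxX 2.1637 tMaxY 0.3416 | tΔX 3.8637 tΔY 1.0353
    t=0.3416 [y] (4,2) — stop
  → r_1 = 0.3416
beam 2: φ=-45°, α=120°
  cosα=-0.5000 sinα=0.8660 | (4,1) | tMaxX 0.8800 tMaxY 0.3811 | tΔX 2.0000 tΔY 1.1547
    t=0.3811 [y] (4,2) — stop
  → r_2 = 0.3811
beam 3: φ=45°, α=210°
  cosα=-0.8660 sinα=-0.5000 | (4,1) | tMaxX 0.5081 tMaxY 1.3400 | tΔX 1.1547 tΔY 2.0000
    t=0.5081 [x] (3,1)
    t=1.3400 [y] (3,0) — stop
  → r_3 = 1.3400
beam 4: φ=90°, α=255°
  cosα=-0.2588 sinα=-0.9659 | (4,1) | tMaxX 1.7000 tMaxY 0.6936 | tΔX 3.8637 tΔY 1.0353
    t=0.6936 [y] (4,0) — stop
  → r_4 = 0.6936

ranges = [0.3416, 0.3811, 1.3400, 0.6936]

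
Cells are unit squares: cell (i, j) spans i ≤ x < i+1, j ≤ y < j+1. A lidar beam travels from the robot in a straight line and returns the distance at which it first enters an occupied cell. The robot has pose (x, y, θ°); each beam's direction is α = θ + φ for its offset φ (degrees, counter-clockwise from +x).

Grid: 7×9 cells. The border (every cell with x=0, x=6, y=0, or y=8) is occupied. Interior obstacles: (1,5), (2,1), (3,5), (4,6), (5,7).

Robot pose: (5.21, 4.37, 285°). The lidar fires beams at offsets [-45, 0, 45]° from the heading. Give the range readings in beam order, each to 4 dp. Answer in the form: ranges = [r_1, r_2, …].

ranges = [3.8913, 3.0523, 0.9122]

beam 1: φ=-45°, α=240°
  dir = (cos 240°, sin 240°) = (-0.5000, -0.8660); from cell (5,4)
  next x-line at t=0.4200, next y-line at t=0.4272; Δt_x=2.0000, Δt_y=1.1547
    x: enter (4,4) at t=0.4200
    y: enter (4,3) at t=0.4272
    y: enter (4,2) at t=1.5819
    x: enter (3,2) at t=2.4200
    y: enter (3,1) at t=2.7366
    y: enter (3,0) at t=3.8913 ← occupied
  → r_1 = 3.8913
beam 2: φ=0°, α=285°
  dir = (cos 285°, sin 285°) = (0.2588, -0.9659); from cell (5,4)
  next x-line at t=3.0523, next y-line at t=0.3831; Δt_x=3.8637, Δt_y=1.0353
    y: enter (5,3) at t=0.3831
    y: enter (5,2) at t=1.4183
    y: enter (5,1) at t=2.4536
    x: enter (6,1) at t=3.0523 ← occupied
  → r_2 = 3.0523
beam 3: φ=45°, α=330°
  dir = (cos 330°, sin 330°) = (0.8660, -0.5000); from cell (5,4)
  next x-line at t=0.9122, next y-line at t=0.7400; Δt_x=1.1547, Δt_y=2.0000
    y: enter (5,3) at t=0.7400
    x: enter (6,3) at t=0.9122 ← occupied
  → r_3 = 0.9122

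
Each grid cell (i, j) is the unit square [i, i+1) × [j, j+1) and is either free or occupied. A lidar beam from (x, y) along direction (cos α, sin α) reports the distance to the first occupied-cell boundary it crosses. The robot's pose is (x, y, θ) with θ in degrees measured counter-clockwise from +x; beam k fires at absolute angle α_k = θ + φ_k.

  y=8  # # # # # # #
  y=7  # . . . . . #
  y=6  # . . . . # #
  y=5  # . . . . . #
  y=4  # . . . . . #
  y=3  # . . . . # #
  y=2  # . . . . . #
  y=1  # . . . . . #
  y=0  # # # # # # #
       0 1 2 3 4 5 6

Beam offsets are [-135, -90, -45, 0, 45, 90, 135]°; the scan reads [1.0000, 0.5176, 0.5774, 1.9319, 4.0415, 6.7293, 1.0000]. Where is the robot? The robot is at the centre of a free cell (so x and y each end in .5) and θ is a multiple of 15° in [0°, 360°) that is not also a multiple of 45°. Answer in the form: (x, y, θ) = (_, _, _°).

The pose lattice has 33·16 = 528 candidates. Test each by forward raycasting.
  (2.5, 4.5, 150°): beam 1 = 3.6235 ≠ 1.0000 ✗
  (3.5, 6.5, 255°): beam 1 = 1.7321 ≠ 1.0000 ✗
  (2.5, 1.5, 150°): beam 1 = 3.6235 ≠ 1.0000 ✗
  (4.5, 7.5, 15°): beam 1 = 7.0000 ≠ 1.0000 ✗
  …
  (4.5, 7.5, 165°): r_1=1.0000, r_2=0.5176, r_3=0.5774, r_4=1.9319, r_5=4.0415, r_6=6.7293, r_7=1.0000 — all match ✓
No second candidate reproduces the full scan.

(x, y, θ) = (4.5, 7.5, 165°)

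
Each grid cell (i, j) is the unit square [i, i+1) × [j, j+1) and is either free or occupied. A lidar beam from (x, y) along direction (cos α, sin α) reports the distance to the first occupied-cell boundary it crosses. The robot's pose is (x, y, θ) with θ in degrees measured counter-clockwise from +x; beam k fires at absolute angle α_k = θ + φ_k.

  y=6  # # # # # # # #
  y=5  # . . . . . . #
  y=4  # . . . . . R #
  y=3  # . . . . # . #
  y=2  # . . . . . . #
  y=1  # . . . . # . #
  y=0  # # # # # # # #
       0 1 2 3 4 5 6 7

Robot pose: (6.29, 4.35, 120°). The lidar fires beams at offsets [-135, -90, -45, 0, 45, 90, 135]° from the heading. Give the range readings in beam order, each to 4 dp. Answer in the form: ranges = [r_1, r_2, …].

ranges = [0.7350, 0.8198, 1.7082, 1.9053, 5.4766, 0.7000, 1.1205]

beam 1: φ=-135°, α=345°
  d=(0.9659,-0.2588)  start (6,4)  tX=0.7350 tY=1.3523  stride 1/|dx|=1.0353 1/|dy|=3.8637
    cross x-line → (7,4), t=0.7350 (wall)
  → r_1 = 0.7350
beam 2: φ=-90°, α=30°
  d=(0.8660,0.5000)  start (6,4)  tX=0.8198 tY=1.3000  stride 1/|dx|=1.1547 1/|dy|=2.0000
    cross x-line → (7,4), t=0.8198 (wall)
  → r_2 = 0.8198
beam 3: φ=-45°, α=75°
  d=(0.2588,0.9659)  start (6,4)  tX=2.7432 tY=0.6729  stride 1/|dx|=3.8637 1/|dy|=1.0353
    cross y-line → (6,5), t=0.6729
    cross y-line → (6,6), t=1.7082 (wall)
  → r_3 = 1.7082
beam 4: φ=0°, α=120°
  d=(-0.5000,0.8660)  start (6,4)  tX=0.5800 tY=0.7506  stride 1/|dx|=2.0000 1/|dy|=1.1547
    cross x-line → (5,4), t=0.5800
    cross y-line → (5,5), t=0.7506
    cross y-line → (5,6), t=1.9053 (wall)
  → r_4 = 1.9053
beam 5: φ=45°, α=165°
  d=(-0.9659,0.2588)  start (6,4)  tX=0.3002 tY=2.5114  stride 1/|dx|=1.0353 1/|dy|=3.8637
    cross x-line → (5,4), t=0.3002
    cross x-line → (4,4), t=1.3355
    cross x-line → (3,4), t=2.3708
    cross y-line → (3,5), t=2.5114
    cross x-line → (2,5), t=3.4061
    cross x-line → (1,5), t=4.4413
    cross x-line → (0,5), t=5.4766 (wall)
  → r_5 = 5.4766
beam 6: φ=90°, α=210°
  d=(-0.8660,-0.5000)  start (6,4)  tX=0.3349 tY=0.7000  stride 1/|dx|=1.1547 1/|dy|=2.0000
    cross x-line → (5,4), t=0.3349
    cross y-line → (5,3), t=0.7000 (wall)
  → r_6 = 0.7000
beam 7: φ=135°, α=255°
  d=(-0.2588,-0.9659)  start (6,4)  tX=1.1205 tY=0.3623  stride 1/|dx|=3.8637 1/|dy|=1.0353
    cross y-line → (6,3), t=0.3623
    cross x-line → (5,3), t=1.1205 (wall)
  → r_7 = 1.1205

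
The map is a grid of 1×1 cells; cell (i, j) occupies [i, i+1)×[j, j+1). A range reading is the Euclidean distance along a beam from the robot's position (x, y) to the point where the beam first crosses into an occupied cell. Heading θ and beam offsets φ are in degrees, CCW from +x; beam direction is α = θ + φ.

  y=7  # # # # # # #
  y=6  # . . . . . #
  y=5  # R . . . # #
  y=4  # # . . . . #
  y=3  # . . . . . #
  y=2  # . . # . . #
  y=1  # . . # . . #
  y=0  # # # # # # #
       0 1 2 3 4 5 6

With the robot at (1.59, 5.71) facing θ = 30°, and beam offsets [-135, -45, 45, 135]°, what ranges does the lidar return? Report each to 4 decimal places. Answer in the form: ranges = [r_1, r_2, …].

beam 1: φ=-135°, α=255°
  dir = (cos 255°, sin 255°) = (-0.2588, -0.9659); from cell (1,5)
  next x-line at t=2.2796, next y-line at t=0.7350; Δt_x=3.8637, Δt_y=1.0353
    y: enter (1,4) at t=0.7350 ← occupied
  → r_1 = 0.7350
beam 2: φ=-45°, α=345°
  dir = (cos 345°, sin 345°) = (0.9659, -0.2588); from cell (1,5)
  next x-line at t=0.4245, next y-line at t=2.7432; Δt_x=1.0353, Δt_y=3.8637
    x: enter (2,5) at t=0.4245
    x: enter (3,5) at t=1.4597
    x: enter (4,5) at t=2.4950
    y: enter (4,4) at t=2.7432
    x: enter (5,4) at t=3.5303
    x: enter (6,4) at t=4.5656 ← occupied
  → r_2 = 4.5656
beam 3: φ=45°, α=75°
  dir = (cos 75°, sin 75°) = (0.2588, 0.9659); from cell (1,5)
  next x-line at t=1.5841, next y-line at t=0.3002; Δt_x=3.8637, Δt_y=1.0353
    y: enter (1,6) at t=0.3002
    y: enter (1,7) at t=1.3355 ← occupied
  → r_3 = 1.3355
beam 4: φ=135°, α=165°
  dir = (cos 165°, sin 165°) = (-0.9659, 0.2588); from cell (1,5)
  next x-line at t=0.6108, next y-line at t=1.1205; Δt_x=1.0353, Δt_y=3.8637
    x: enter (0,5) at t=0.6108 ← occupied
  → r_4 = 0.6108

ranges = [0.7350, 4.5656, 1.3355, 0.6108]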